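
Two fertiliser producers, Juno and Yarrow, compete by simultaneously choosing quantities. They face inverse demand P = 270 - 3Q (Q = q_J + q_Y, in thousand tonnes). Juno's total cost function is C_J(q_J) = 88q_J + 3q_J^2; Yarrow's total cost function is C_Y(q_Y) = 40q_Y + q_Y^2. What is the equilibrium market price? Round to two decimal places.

Juno's profit: π_J = (270 - 3Q)q_J - (88q_J + 3q_J²). Setting ∂π_J/∂q_J = 0: 182 - 12q_J - 3(q_Y) = 0.
Yarrow's profit: π_Y = (270 - 3Q)q_Y - (40q_Y + q_Y²). Setting ∂π_Y/∂q_Y = 0: 230 - 8q_Y - 3(q_J) = 0.
Rearranging gives the reaction functions q_J = (182 - 3q_Y)/12 and q_Y = (230 - 3q_J)/8.
Solving the pair: q_J = 766/87, q_Y = 738/29.
Total output Q = 34.2529, so price P = 270 - 3·34.2529 = 167.2414.

167.24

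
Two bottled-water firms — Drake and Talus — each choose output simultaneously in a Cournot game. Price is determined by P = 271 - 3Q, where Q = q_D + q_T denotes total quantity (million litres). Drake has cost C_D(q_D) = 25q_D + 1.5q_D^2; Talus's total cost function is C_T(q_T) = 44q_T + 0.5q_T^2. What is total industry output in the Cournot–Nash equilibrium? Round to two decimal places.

Drake's profit: π_D = (271 - 3Q)q_D - (25q_D + (3/2)q_D²). Setting ∂π_D/∂q_D = 0: 246 - 9q_D - 3(q_T) = 0.
Talus's first-order condition: 227 - 7q_T - 3(q_D) = 0.
So q_D = (246 - 3q_T)/9 and q_T = (227 - 3q_D)/7.
Substituting one into the other gives q_D = 347/18 and q_T = 145/6.
Total output Q = 347/18 + 145/6 = 391/9.

43.44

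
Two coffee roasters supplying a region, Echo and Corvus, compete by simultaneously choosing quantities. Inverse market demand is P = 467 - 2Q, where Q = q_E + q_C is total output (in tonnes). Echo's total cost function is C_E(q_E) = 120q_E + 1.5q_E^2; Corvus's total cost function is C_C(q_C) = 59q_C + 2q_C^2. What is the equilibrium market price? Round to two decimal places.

308.46

Echo's profit: π_E = (467 - 2Q)q_E - (120q_E + (3/2)q_E²). Setting ∂π_E/∂q_E = 0: 347 - 7q_E - 2(q_C) = 0.
Corvus's first-order condition: 408 - 8q_C - 2(q_E) = 0.
Best responses: q_E = (347 - 2q_C)/7, q_C = (408 - 2q_E)/8.
Solving the pair: q_E = 490/13, q_C = 1081/26.
Total output Q = 79.2692, so price P = 467 - 2·79.2692 = 308.4615.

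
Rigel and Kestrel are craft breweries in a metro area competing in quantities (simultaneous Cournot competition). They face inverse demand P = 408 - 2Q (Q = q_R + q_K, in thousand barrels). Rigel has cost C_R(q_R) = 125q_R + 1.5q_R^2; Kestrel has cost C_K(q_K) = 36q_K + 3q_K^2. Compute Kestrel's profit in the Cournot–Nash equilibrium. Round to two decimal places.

4767.50

Rigel's profit: π_R = (408 - 2Q)q_R - (125q_R + (3/2)q_R²). Setting ∂π_R/∂q_R = 0: 283 - 7q_R - 2(q_K) = 0.
Kestrel's first-order condition: 372 - 10q_K - 2(q_R) = 0.
So q_R = (283 - 2q_K)/7 and q_K = (372 - 2q_R)/10.
Solving the pair: q_R = 1043/33, q_K = 1019/33.
Price P = 408 - 2·62.4848 = 283.0303.
Kestrel's profit: 283.0303·(1019/33) - 36·(1019/33) - 3(1019/33)² = 4767.4977.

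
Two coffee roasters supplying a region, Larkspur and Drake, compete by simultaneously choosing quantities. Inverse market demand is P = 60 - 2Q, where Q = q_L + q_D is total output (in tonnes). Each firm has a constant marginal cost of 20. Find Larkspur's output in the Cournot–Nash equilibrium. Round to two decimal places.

6.67

A representative firm's profit is π_i = q_i(60 - 2Q) - 20q_i.
Setting ∂π_i/∂q_i = 0 with rivals' quantities fixed: 40 - 4q_i - 2q_j = 0.
By symmetry each firm produces the same amount; substituting q_j = q_i yields q_i = 40/6 = 20/3.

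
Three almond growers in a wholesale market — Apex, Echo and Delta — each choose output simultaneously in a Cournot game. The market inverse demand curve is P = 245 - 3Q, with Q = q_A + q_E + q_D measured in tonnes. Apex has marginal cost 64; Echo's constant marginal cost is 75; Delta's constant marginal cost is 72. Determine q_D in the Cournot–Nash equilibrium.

Apex's profit: π_A = (245 - 3Q)q_A - (64q_A). Setting ∂π_A/∂q_A = 0: 181 - 6q_A - 3(q_E + q_D) = 0.
Echo's profit: π_E = (245 - 3Q)q_E - (75q_E). Setting ∂π_E/∂q_E = 0: 170 - 6q_E - 3(q_A + q_D) = 0.
Delta's profit: π_D = (245 - 3Q)q_D - (72q_D). Setting ∂π_D/∂q_D = 0: 173 - 6q_D - 3(q_A + q_E) = 0.
Adding the 3 first-order conditions: 524 − 12Q = 0, so Q = 131/3.
Back-substituting: q_A = (181 − 131)/3 = 50/3, q_E = (170 − 131)/3 = 13, q_D = (173 − 131)/3 = 14.

14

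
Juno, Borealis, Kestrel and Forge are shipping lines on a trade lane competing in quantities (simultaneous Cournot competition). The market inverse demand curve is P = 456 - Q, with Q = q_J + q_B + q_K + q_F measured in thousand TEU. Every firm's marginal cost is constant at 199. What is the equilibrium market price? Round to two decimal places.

250.40

Each firm earns π_i = (456 - Q)q_i - 199q_i.
Setting ∂π_i/∂q_i = 0 with rivals' quantities fixed: 257 - 2q_i - Σ_{j≠i} q_j = 0.
By symmetry each firm produces the same amount; substituting Σ_{j≠i} q_j = 3q_i yields q_i = 257/5.
Total output Q = 1028/5, so price P = 456 - 1028/5 = 1252/5.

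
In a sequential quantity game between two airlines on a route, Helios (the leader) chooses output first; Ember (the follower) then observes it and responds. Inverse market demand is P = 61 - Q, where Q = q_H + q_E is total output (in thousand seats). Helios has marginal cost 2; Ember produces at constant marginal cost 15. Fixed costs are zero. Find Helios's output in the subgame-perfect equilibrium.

Solve by backward induction. Given q_H, the follower Ember maximises π_E = (61 - q_H - q_E)q_E - 15q_E.
∂π_E/∂q_E = 46 - q_H - 2q_E = 0 gives the reaction function q_E = (46 - q_H)/2.
Helios substitutes q_E(q_H) into its own profit: π_H = q_H(61 - q_H - (46 - q_H)/2) - 2q_H = (38 - (1/2)q_H)q_H - 2q_H.
Leader FOC: 36 - q_H = 0, so q_H = 36.
Then q_E = (46 - 36)/2 = 5.

36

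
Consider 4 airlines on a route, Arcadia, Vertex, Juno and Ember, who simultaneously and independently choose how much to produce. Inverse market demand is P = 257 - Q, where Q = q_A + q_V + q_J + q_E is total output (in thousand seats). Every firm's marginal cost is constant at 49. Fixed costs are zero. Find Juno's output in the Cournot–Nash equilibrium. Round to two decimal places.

A representative firm's profit is π_i = q_i(257 - Q) - 49q_i.
Setting ∂π_i/∂q_i = 0 with rivals' quantities fixed: 208 - 2q_i - Σ_{j≠i} q_j = 0.
With identical firms every q_j equals q_i, so Σ_{j≠i} q_j = 3q_i and 208 = 5q_i, giving q_i = 208/5.

41.60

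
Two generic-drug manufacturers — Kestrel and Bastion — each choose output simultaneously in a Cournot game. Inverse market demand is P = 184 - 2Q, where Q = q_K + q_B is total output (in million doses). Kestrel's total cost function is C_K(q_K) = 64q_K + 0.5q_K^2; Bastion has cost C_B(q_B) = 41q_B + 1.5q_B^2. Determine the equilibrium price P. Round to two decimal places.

117.61

Kestrel's profit: π_K = (184 - 2Q)q_K - (64q_K + (1/2)q_K²). Setting ∂π_K/∂q_K = 0: 120 - 5q_K - 2(q_B) = 0.
Bastion's profit: π_B = (184 - 2Q)q_B - (41q_B + (3/2)q_B²). Setting ∂π_B/∂q_B = 0: 143 - 7q_B - 2(q_K) = 0.
Best responses: q_K = (120 - 2q_B)/5, q_B = (143 - 2q_K)/7.
Solving the pair: q_K = 554/31, q_B = 475/31.
Total output Q = 1029/31, so price P = 184 - 2·(1029/31) = 117.6129.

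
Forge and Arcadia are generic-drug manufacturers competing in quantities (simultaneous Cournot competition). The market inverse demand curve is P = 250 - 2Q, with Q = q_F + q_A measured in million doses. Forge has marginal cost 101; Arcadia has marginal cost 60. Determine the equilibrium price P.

Forge's profit: π_F = (250 - 2Q)q_F - (101q_F). Setting ∂π_F/∂q_F = 0: 149 - 4q_F - 2(q_A) = 0.
Arcadia's profit: π_A = (250 - 2Q)q_A - (60q_A). Setting ∂π_A/∂q_A = 0: 190 - 4q_A - 2(q_F) = 0.
So q_F = (149 - 2q_A)/4 and q_A = (190 - 2q_F)/4.
Substituting one into the other gives q_F = 18 and q_A = 77/2.
Total output Q = 113/2, so price P = 250 - 2·(113/2) = 137.

137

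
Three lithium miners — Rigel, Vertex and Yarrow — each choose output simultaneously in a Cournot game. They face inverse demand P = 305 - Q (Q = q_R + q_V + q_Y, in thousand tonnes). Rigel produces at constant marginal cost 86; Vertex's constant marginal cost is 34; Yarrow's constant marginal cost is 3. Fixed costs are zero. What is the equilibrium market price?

Rigel's profit: π_R = (305 - Q)q_R - (86q_R). Setting ∂π_R/∂q_R = 0: 219 - 2q_R - (q_V + q_Y) = 0.
Vertex's profit: π_V = (305 - Q)q_V - (34q_V). Setting ∂π_V/∂q_V = 0: 271 - 2q_V - (q_R + q_Y) = 0.
Yarrow's first-order condition: 302 - 2q_Y - (q_R + q_V) = 0.
Adding the 3 conditions: 792 − 2Q − 2Q = 0, i.e. Q = 198.
Back-substituting: q_R = (219 − 198) = 21, q_V = (271 − 198) = 73, q_Y = (302 − 198) = 104.
Total output Q = 198, so price P = 305 - 198 = 107.

107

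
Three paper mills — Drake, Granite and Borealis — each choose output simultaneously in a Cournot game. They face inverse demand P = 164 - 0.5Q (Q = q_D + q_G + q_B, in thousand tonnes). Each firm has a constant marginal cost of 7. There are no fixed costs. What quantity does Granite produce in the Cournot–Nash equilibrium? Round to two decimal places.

A representative firm's profit is π_i = q_i(164 - 0.5Q) - 7q_i.
Setting ∂π_i/∂q_i = 0 with rivals' quantities fixed: 157 - q_i - (1/2)·Σ_{j≠i} q_j = 0.
By symmetry each firm produces the same amount; substituting Σ_{j≠i} q_j = 2q_i yields q_i = 157/2.

78.50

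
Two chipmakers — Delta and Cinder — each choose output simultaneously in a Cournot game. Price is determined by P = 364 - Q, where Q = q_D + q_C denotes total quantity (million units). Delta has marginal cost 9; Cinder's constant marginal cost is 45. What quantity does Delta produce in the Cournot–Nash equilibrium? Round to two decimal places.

Delta's profit: π_D = (364 - Q)q_D - (9q_D). Setting ∂π_D/∂q_D = 0: 355 - 2q_D - (q_C) = 0.
Cinder's profit: π_C = (364 - Q)q_C - (45q_C). Setting ∂π_C/∂q_C = 0: 319 - 2q_C - (q_D) = 0.
Best responses: q_D = (355 - q_C)/2, q_C = (319 - q_D)/2.
Solving the pair: q_D = 391/3, q_C = 283/3.

130.33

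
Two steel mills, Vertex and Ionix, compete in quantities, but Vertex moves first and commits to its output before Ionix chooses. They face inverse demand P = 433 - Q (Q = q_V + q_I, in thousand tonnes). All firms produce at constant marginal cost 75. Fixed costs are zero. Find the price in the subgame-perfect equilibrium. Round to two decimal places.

The follower Ionix best-responds to any q_V: π_I = (433 - Q)q_I - 75q_I.
∂π_I/∂q_I = 358 - q_V - 2q_I = 0 gives the reaction function q_I = (358 - q_V)/2.
The leader anticipates this reaction. Substituting into P = 433 - Q gives P = 254 - (1/2)q_V, so π_V = (254 - (1/2)q_V)q_V - 75q_V.
Leader FOC: 179 - q_V = 0, so q_V = 179.
Then q_I = (358 - 179)/2 = 179/2.
Total output Q = 537/2, so price P = 433 - 537/2 = 329/2.

164.50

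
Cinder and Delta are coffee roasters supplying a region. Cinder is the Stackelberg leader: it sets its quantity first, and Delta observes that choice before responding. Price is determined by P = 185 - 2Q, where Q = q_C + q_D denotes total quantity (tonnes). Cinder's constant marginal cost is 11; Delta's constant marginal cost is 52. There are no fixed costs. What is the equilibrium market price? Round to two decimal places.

Solve by backward induction. Given q_C, the follower Delta maximises π_D = (185 - 2q_C - 2q_D)q_D - 52q_D.
∂π_D/∂q_D = 133 - 2q_C - 4q_D = 0 gives the reaction function q_D = (133 - 2q_C)/4.
Cinder substitutes q_D(q_C) into its own profit: π_C = q_C(185 - 2q_C - (133 - 2q_C)/2) - 11q_C = (237/2 - q_C)q_C - 11q_C.
Leader FOC: 215/2 - 2q_C = 0, so q_C = 215/4.
Then q_D = (133 - 2·(215/4))/4 = 51/8.
Total output Q = 481/8, so price P = 185 - 2·(481/8) = 259/4.

64.75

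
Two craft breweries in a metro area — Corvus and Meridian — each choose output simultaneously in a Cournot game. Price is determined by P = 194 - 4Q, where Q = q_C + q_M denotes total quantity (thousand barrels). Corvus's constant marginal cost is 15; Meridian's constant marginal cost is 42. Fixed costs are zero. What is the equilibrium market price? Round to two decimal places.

83.67

Corvus's profit: π_C = (194 - 4Q)q_C - (15q_C). Setting ∂π_C/∂q_C = 0: 179 - 8q_C - 4(q_M) = 0.
Meridian's profit: π_M = (194 - 4Q)q_M - (42q_M). Setting ∂π_M/∂q_M = 0: 152 - 8q_M - 4(q_C) = 0.
Best responses: q_C = (179 - 4q_M)/8, q_M = (152 - 4q_C)/8.
Solving the pair: q_C = 103/6, q_M = 125/12.
Total output Q = 331/12, so price P = 194 - 4·(331/12) = 251/3.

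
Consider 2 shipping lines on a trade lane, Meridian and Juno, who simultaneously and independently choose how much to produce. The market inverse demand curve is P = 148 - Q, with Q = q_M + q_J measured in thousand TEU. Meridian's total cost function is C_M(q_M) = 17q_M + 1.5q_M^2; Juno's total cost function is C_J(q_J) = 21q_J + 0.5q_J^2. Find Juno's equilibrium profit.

1944

Meridian's profit: π_M = (148 - Q)q_M - (17q_M + (3/2)q_M²). Setting ∂π_M/∂q_M = 0: 131 - 5q_M - (q_J) = 0.
Juno's profit: π_J = (148 - Q)q_J - (21q_J + (1/2)q_J²). Setting ∂π_J/∂q_J = 0: 127 - 3q_J - (q_M) = 0.
Best responses: q_M = (131 - q_J)/5, q_J = (127 - q_M)/3.
Substituting one into the other gives q_M = 19 and q_J = 36.
Price P = 148 - 55 = 93.
Juno's profit: 93·36 - 21·36 - (1/2)·36² = 1944.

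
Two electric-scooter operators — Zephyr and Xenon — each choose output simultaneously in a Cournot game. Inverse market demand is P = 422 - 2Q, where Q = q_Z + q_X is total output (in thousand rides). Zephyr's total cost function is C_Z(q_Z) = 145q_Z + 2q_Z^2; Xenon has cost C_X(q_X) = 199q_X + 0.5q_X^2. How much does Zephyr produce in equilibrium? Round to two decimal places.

26.08

Zephyr's profit: π_Z = (422 - 2Q)q_Z - (145q_Z + 2q_Z²). Setting ∂π_Z/∂q_Z = 0: 277 - 8q_Z - 2(q_X) = 0.
Xenon's first-order condition: 223 - 5q_X - 2(q_Z) = 0.
Best responses: q_Z = (277 - 2q_X)/8, q_X = (223 - 2q_Z)/5.
Substituting one into the other gives q_Z = 313/12 and q_X = 205/6.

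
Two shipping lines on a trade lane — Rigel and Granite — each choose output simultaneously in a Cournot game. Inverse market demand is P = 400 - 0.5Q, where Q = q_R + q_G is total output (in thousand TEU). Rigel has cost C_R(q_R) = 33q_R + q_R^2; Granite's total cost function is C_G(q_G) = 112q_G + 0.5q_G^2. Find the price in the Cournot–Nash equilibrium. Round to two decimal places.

289.52

Rigel's profit: π_R = (400 - 0.5Q)q_R - (33q_R + q_R²). Setting ∂π_R/∂q_R = 0: 367 - 3q_R - (1/2)(q_G) = 0.
Granite's first-order condition: 288 - 2q_G - (1/2)(q_R) = 0.
Rearranging gives the reaction functions q_R = (367 - (1/2)q_G)/3 and q_G = (288 - (1/2)q_R)/2.
Solving the pair: q_R = 102.6087, q_G = 118.3478.
Total output Q = 220.9565, so price P = 400 - (1/2)·220.9565 = 289.5217.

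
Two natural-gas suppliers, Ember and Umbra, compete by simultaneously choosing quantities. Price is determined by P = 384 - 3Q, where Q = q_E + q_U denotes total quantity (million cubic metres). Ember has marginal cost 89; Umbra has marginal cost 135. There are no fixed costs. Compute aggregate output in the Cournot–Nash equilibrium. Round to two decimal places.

Ember's profit: π_E = (384 - 3Q)q_E - (89q_E). Setting ∂π_E/∂q_E = 0: 295 - 6q_E - 3(q_U) = 0.
Umbra's first-order condition: 249 - 6q_U - 3(q_E) = 0.
So q_E = (295 - 3q_U)/6 and q_U = (249 - 3q_E)/6.
Substituting one into the other gives q_E = 341/9 and q_U = 203/9.
Total output Q = 341/9 + 203/9 = 544/9.

60.44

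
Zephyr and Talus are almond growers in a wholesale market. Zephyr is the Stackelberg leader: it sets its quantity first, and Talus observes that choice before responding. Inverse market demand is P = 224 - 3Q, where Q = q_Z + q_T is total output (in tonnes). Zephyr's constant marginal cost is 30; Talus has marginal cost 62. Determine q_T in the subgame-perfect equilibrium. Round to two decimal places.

8.17

The follower Talus best-responds to any q_Z: π_T = (224 - 3Q)q_T - 62q_T.
Setting the follower's marginal profit to zero, 162 - 3q_Z - 6q_T = 0, i.e. q_T = (162 - 3q_Z)/6.
Zephyr substitutes q_T(q_Z) into its own profit: π_Z = q_Z(224 - 3q_Z - (162 - 3q_Z)/2) - 30q_Z = (143 - (3/2)q_Z)q_Z - 30q_Z.
The leader's first-order condition 113 - 3q_Z = 0 yields q_Z = 113/3.
Then q_T = (162 - 3·(113/3))/6 = 49/6.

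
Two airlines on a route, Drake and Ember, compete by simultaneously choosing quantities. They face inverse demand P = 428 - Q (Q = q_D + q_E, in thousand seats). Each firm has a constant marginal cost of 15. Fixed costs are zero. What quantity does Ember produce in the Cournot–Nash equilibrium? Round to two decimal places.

A representative firm's profit is π_i = q_i(428 - Q) - 15q_i.
First-order condition (treating rivals' output as given): 413 - 2q_i - q_j = 0.
By symmetry each firm produces the same amount; substituting q_j = q_i yields q_i = 413/3.

137.67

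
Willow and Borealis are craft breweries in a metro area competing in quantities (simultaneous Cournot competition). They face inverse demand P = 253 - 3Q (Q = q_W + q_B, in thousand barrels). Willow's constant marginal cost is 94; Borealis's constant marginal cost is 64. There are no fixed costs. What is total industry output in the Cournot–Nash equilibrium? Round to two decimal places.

Willow's profit: π_W = (253 - 3Q)q_W - (94q_W). Setting ∂π_W/∂q_W = 0: 159 - 6q_W - 3(q_B) = 0.
Borealis's profit: π_B = (253 - 3Q)q_B - (64q_B). Setting ∂π_B/∂q_B = 0: 189 - 6q_B - 3(q_W) = 0.
So q_W = (159 - 3q_B)/6 and q_B = (189 - 3q_W)/6.
Solving the pair: q_W = 43/3, q_B = 73/3.
Total output Q = 43/3 + 73/3 = 116/3.

38.67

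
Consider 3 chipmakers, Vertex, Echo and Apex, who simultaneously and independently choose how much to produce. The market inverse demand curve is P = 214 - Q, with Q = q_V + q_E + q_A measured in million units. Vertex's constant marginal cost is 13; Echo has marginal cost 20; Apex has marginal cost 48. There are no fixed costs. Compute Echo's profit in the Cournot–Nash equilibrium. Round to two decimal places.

2889.06

Vertex's profit: π_V = (214 - Q)q_V - (13q_V). Setting ∂π_V/∂q_V = 0: 201 - 2q_V - (q_E + q_A) = 0.
Echo's first-order condition: 194 - 2q_E - (q_V + q_A) = 0.
Apex's first-order condition: 166 - 2q_A - (q_V + q_E) = 0.
Adding the 3 conditions: 561 − 2Q − 2Q = 0, i.e. Q = 561/4.
Back-substituting: q_V = (201 − 561/4) = 243/4, q_E = (194 − 561/4) = 215/4, q_A = (166 − 561/4) = 103/4.
Price P = 214 - 561/4 = 295/4.
Echo's profit: (295/4 - 20)·(215/4) = 2889.0625.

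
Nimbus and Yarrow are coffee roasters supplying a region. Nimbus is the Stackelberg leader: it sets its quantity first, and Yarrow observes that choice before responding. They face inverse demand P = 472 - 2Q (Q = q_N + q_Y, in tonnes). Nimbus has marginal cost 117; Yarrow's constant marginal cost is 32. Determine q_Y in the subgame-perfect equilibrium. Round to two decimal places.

76.25

Solve by backward induction. Given q_N, the follower Yarrow maximises π_Y = (472 - 2q_N - 2q_Y)q_Y - 32q_Y.
Follower FOC: 440 - 2q_N - 4q_Y = 0, so q_Y(q_N) = (440 - 2q_N)/4.
The leader anticipates this reaction. Substituting into P = 472 - 2Q gives P = 252 - q_N, so π_N = (252 - q_N)q_N - 117q_N.
Leader FOC: 135 - 2q_N = 0, so q_N = 135/2.
Then q_Y = (440 - 2·(135/2))/4 = 305/4.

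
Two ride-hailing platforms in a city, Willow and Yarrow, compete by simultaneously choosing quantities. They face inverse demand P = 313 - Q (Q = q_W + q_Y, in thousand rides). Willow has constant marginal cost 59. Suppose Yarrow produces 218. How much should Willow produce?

18

With the rival's output fixed at 218, Willow's profit is π_W = (313 - 218 - q_W)q_W - (59q_W) = (95 - q_W)q_W - (59q_W).
∂π_W/∂q_W = 36 - 2q_W = 0, so q_W = 18.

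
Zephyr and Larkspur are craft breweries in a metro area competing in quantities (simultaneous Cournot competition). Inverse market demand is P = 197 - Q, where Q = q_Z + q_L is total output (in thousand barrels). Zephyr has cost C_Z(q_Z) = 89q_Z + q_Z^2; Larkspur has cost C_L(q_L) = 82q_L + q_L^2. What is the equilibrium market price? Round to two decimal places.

152.40

Zephyr's profit: π_Z = (197 - Q)q_Z - (89q_Z + q_Z²). Setting ∂π_Z/∂q_Z = 0: 108 - 4q_Z - (q_L) = 0.
Larkspur's profit: π_L = (197 - Q)q_L - (82q_L + q_L²). Setting ∂π_L/∂q_L = 0: 115 - 4q_L - (q_Z) = 0.
So q_Z = (108 - q_L)/4 and q_L = (115 - q_Z)/4.
Substituting one into the other gives q_Z = 317/15 and q_L = 352/15.
Total output Q = 223/5, so price P = 197 - 223/5 = 762/5.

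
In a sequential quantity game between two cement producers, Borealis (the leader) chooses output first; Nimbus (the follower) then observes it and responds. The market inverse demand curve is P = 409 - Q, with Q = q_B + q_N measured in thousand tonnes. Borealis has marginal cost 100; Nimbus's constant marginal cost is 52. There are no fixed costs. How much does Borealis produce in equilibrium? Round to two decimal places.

The follower Nimbus best-responds to any q_B: π_N = (409 - Q)q_N - 52q_N.
Follower FOC: 357 - q_B - 2q_N = 0, so q_N(q_B) = (357 - q_B)/2.
The leader anticipates this reaction. Substituting into P = 409 - Q gives P = 461/2 - (1/2)q_B, so π_B = (461/2 - (1/2)q_B)q_B - 100q_B.
Leader FOC: 261/2 - q_B = 0, so q_B = 261/2.
Then q_N = (357 - 261/2)/2 = 453/4.

130.50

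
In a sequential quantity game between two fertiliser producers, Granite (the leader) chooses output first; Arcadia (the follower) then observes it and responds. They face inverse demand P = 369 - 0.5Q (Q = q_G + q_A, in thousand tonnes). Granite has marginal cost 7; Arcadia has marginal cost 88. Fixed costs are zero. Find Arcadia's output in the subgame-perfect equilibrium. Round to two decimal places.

59.50

Solve by backward induction. Given q_G, the follower Arcadia maximises π_A = (369 - (1/2)q_G - (1/2)q_A)q_A - 88q_A.
∂π_A/∂q_A = 281 - (1/2)q_G - q_A = 0 gives the reaction function q_A = (281 - (1/2)q_G).
Granite substitutes q_A(q_G) into its own profit: π_G = q_G(369 - (1/2)q_G - (281 - (1/2)q_G)/2) - 7q_G = (457/2 - (1/4)q_G)q_G - 7q_G.
Leader FOC: 443/2 - (1/2)q_G = 0, so q_G = 443.
Then q_A = (281 - (1/2)·443) = 119/2.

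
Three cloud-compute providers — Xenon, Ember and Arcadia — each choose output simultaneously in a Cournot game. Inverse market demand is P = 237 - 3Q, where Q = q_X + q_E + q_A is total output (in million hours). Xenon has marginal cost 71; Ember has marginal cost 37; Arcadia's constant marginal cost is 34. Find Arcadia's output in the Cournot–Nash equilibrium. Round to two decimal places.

Xenon's profit: π_X = (237 - 3Q)q_X - (71q_X). Setting ∂π_X/∂q_X = 0: 166 - 6q_X - 3(q_E + q_A) = 0.
Ember's profit: π_E = (237 - 3Q)q_E - (37q_E). Setting ∂π_E/∂q_E = 0: 200 - 6q_E - 3(q_X + q_A) = 0.
Arcadia's profit: π_A = (237 - 3Q)q_A - (34q_A). Setting ∂π_A/∂q_A = 0: 203 - 6q_A - 3(q_X + q_E) = 0.
Adding the 3 first-order conditions: 569 − 12Q = 0, so Q = 569/12.
Back-substituting: q_X = (166 − 569/4)/3 = 95/12, q_E = (200 − 569/4)/3 = 77/4, q_A = (203 − 569/4)/3 = 81/4.

20.25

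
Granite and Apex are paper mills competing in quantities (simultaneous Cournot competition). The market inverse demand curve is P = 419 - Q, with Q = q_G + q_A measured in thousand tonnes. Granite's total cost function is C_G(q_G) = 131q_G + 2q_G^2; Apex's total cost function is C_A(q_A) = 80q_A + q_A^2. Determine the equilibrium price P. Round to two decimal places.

307.74

Granite's profit: π_G = (419 - Q)q_G - (131q_G + 2q_G²). Setting ∂π_G/∂q_G = 0: 288 - 6q_G - (q_A) = 0.
Apex's first-order condition: 339 - 4q_A - (q_G) = 0.
So q_G = (288 - q_A)/6 and q_A = (339 - q_G)/4.
Solving the pair: q_G = 813/23, q_A = 1746/23.
Total output Q = 111.2609, so price P = 419 - 111.2609 = 307.7391.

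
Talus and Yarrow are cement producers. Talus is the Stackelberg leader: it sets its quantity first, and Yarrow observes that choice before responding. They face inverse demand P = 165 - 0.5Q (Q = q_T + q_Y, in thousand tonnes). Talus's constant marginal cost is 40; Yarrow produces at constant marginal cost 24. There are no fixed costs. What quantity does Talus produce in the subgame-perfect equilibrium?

109

Solve by backward induction. Given q_T, the follower Yarrow maximises π_Y = (165 - (1/2)q_T - (1/2)q_Y)q_Y - 24q_Y.
Follower FOC: 141 - (1/2)q_T - q_Y = 0, so q_Y(q_T) = (141 - (1/2)q_T).
The leader anticipates this reaction. Substituting into P = 165 - 0.5Q gives P = 189/2 - (1/4)q_T, so π_T = (189/2 - (1/4)q_T)q_T - 40q_T.
Leader FOC: 109/2 - (1/2)q_T = 0, so q_T = 109.
Then q_Y = (141 - (1/2)·109) = 173/2.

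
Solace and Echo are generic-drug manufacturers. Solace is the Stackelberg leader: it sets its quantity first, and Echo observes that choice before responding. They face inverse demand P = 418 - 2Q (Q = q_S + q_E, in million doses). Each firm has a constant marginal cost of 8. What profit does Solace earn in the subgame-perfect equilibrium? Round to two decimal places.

Solve by backward induction. Given q_S, the follower Echo maximises π_E = (418 - 2q_S - 2q_E)q_E - 8q_E.
∂π_E/∂q_E = 410 - 2q_S - 4q_E = 0 gives the reaction function q_E = (410 - 2q_S)/4.
Solace substitutes q_E(q_S) into its own profit: π_S = q_S(418 - 2q_S - (410 - 2q_S)/2) - 8q_S = (213 - q_S)q_S - 8q_S.
Leader FOC: 205 - 2q_S = 0, so q_S = 205/2.
Then q_E = (410 - 2·(205/2))/4 = 205/4.
Price P = 418 - 2·(615/4) = 221/2.
Solace's profit: (221/2 - 8)·(205/2) = 10506.2500.

10506.25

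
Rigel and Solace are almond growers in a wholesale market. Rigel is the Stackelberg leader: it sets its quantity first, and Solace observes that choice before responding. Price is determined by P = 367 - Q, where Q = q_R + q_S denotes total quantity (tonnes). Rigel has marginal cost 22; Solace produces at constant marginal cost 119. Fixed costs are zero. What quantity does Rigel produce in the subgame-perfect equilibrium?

221

Solve by backward induction. Given q_R, the follower Solace maximises π_S = (367 - q_R - q_S)q_S - 119q_S.
Follower FOC: 248 - q_R - 2q_S = 0, so q_S(q_R) = (248 - q_R)/2.
Rigel substitutes q_S(q_R) into its own profit: π_R = q_R(367 - q_R - (248 - q_R)/2) - 22q_R = (243 - (1/2)q_R)q_R - 22q_R.
Leader FOC: 221 - q_R = 0, so q_R = 221.
Then q_S = (248 - 221)/2 = 27/2.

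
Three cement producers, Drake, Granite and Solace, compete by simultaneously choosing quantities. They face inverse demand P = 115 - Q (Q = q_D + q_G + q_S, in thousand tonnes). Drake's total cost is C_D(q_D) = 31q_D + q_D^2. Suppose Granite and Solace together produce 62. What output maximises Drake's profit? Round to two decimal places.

With rivals' combined output fixed at 62, Drake's profit is π_D = (115 - 62 - q_D)q_D - (31q_D + q_D²) = (53 - q_D)q_D - (31q_D + q_D²).
∂π_D/∂q_D = 22 - 4q_D = 0, so q_D = 11/2.

5.50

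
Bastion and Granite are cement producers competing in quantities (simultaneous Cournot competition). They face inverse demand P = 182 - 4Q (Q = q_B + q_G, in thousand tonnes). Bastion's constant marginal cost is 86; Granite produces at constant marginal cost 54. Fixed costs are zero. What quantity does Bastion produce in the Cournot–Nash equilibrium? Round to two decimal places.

Bastion's profit: π_B = (182 - 4Q)q_B - (86q_B). Setting ∂π_B/∂q_B = 0: 96 - 8q_B - 4(q_G) = 0.
Granite's profit: π_G = (182 - 4Q)q_G - (54q_G). Setting ∂π_G/∂q_G = 0: 128 - 8q_G - 4(q_B) = 0.
Best responses: q_B = (96 - 4q_G)/8, q_G = (128 - 4q_B)/8.
Solving the pair: q_B = 16/3, q_G = 40/3.

5.33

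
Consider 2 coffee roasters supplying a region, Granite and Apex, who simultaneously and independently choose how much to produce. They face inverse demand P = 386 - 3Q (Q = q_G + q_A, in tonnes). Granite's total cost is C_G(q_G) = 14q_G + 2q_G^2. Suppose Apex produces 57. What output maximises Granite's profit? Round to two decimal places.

With the rival's output fixed at 57, Granite's profit is π_G = (386 - 3·57 - 3q_G)q_G - (14q_G + 2q_G²) = (215 - 3q_G)q_G - (14q_G + 2q_G²).
∂π_G/∂q_G = 201 - 10q_G = 0, so q_G = 201/10.

20.10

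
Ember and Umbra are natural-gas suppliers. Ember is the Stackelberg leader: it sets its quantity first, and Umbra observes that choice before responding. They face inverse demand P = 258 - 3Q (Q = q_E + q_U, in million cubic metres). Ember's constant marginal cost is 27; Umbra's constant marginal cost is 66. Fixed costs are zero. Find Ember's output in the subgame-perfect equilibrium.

The follower Umbra best-responds to any q_E: π_U = (258 - 3Q)q_U - 66q_U.
Follower FOC: 192 - 3q_E - 6q_U = 0, so q_U(q_E) = (192 - 3q_E)/6.
The leader anticipates this reaction. Substituting into P = 258 - 3Q gives P = 162 - (3/2)q_E, so π_E = (162 - (3/2)q_E)q_E - 27q_E.
Maximising: ∂π_E/∂q_E = 135 - 3q_E = 0, giving q_E = 45.
Then q_U = (192 - 3·45)/6 = 19/2.

45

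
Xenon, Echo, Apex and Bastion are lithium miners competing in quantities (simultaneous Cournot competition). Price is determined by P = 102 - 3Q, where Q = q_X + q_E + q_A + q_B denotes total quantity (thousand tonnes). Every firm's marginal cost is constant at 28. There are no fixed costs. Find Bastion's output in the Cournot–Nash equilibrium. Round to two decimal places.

A representative firm's profit is π_i = q_i(102 - 3Q) - 28q_i.
First-order condition (treating rivals' output as given): 74 - 6q_i - 3·Σ_{j≠i} q_j = 0.
By symmetry each firm produces the same amount; substituting Σ_{j≠i} q_j = 3q_i yields q_i = 74/15.

4.93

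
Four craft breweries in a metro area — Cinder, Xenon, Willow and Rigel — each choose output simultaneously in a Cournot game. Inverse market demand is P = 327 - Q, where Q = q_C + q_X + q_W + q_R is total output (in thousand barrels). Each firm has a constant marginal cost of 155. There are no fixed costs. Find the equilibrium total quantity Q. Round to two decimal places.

A representative firm's profit is π_i = q_i(327 - Q) - 155q_i.
Setting ∂π_i/∂q_i = 0 with rivals' quantities fixed: 172 - 2q_i - Σ_{j≠i} q_j = 0.
With identical firms every q_j equals q_i, so Σ_{j≠i} q_j = 3q_i and 172 = 5q_i, giving q_i = 172/5.
Total output Q = 172/5 + 172/5 + 172/5 + 172/5 = 688/5.

137.60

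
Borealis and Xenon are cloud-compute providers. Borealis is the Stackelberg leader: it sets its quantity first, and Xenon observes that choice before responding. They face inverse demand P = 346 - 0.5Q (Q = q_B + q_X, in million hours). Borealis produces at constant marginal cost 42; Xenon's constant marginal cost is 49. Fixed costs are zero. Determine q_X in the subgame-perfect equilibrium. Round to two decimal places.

The follower Xenon best-responds to any q_B: π_X = (346 - 0.5Q)q_X - 49q_X.
∂π_X/∂q_X = 297 - (1/2)q_B - q_X = 0 gives the reaction function q_X = (297 - (1/2)q_B).
The leader anticipates this reaction. Substituting into P = 346 - 0.5Q gives P = 395/2 - (1/4)q_B, so π_B = (395/2 - (1/4)q_B)q_B - 42q_B.
The leader's first-order condition 311/2 - (1/2)q_B = 0 yields q_B = 311.
Then q_X = (297 - (1/2)·311) = 283/2.

141.50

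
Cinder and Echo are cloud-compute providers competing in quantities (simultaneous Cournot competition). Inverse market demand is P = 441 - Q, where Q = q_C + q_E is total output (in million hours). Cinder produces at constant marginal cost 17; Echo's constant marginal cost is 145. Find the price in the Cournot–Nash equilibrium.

201

Cinder's profit: π_C = (441 - Q)q_C - (17q_C). Setting ∂π_C/∂q_C = 0: 424 - 2q_C - (q_E) = 0.
Echo's profit: π_E = (441 - Q)q_E - (145q_E). Setting ∂π_E/∂q_E = 0: 296 - 2q_E - (q_C) = 0.
Rearranging gives the reaction functions q_C = (424 - q_E)/2 and q_E = (296 - q_C)/2.
Substituting one into the other gives q_C = 184 and q_E = 56.
Total output Q = 240, so price P = 441 - 240 = 201.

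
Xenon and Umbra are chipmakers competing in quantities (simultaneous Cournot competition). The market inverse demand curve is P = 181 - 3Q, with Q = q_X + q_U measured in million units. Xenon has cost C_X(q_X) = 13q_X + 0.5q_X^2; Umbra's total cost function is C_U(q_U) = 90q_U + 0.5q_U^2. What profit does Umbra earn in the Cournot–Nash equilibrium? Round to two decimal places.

38.69

Xenon's profit: π_X = (181 - 3Q)q_X - (13q_X + (1/2)q_X²). Setting ∂π_X/∂q_X = 0: 168 - 7q_X - 3(q_U) = 0.
Umbra's profit: π_U = (181 - 3Q)q_U - (90q_U + (1/2)q_U²). Setting ∂π_U/∂q_U = 0: 91 - 7q_U - 3(q_X) = 0.
Rearranging gives the reaction functions q_X = (168 - 3q_U)/7 and q_U = (91 - 3q_X)/7.
Substituting one into the other gives q_X = 903/40 and q_U = 133/40.
Price P = 181 - 3·(259/10) = 1033/10.
Umbra's profit: (1033/10)·(133/40) - 90·(133/40) - (1/2)(133/40)² = 38.6947.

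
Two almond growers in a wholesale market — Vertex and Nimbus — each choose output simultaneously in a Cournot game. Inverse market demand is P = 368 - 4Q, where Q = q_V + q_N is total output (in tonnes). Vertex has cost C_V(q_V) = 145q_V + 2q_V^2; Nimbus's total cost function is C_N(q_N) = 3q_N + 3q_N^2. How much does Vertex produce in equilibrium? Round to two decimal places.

Vertex's profit: π_V = (368 - 4Q)q_V - (145q_V + 2q_V²). Setting ∂π_V/∂q_V = 0: 223 - 12q_V - 4(q_N) = 0.
Nimbus's first-order condition: 365 - 14q_N - 4(q_V) = 0.
Rearranging gives the reaction functions q_V = (223 - 4q_N)/12 and q_N = (365 - 4q_V)/14.
Substituting one into the other gives q_V = 831/76 and q_N = 436/19.

10.93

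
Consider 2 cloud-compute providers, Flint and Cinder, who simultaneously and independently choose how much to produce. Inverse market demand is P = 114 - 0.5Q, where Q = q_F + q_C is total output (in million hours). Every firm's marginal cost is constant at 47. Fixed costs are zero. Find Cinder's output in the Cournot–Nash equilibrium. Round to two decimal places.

Each firm earns π_i = (114 - 0.5Q)q_i - 47q_i.
First-order condition (treating rivals' output as given): 67 - q_i - (1/2)q_j = 0.
With identical firms every q_j equals q_i, so q_j = q_i and 67 = (3/2)q_i, giving q_i = 134/3.

44.67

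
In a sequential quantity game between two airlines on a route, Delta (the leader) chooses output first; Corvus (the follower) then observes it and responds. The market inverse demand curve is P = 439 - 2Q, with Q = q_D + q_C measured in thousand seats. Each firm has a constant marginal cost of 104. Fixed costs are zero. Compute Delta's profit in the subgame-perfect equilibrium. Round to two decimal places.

7014.06

The follower Corvus best-responds to any q_D: π_C = (439 - 2Q)q_C - 104q_C.
∂π_C/∂q_C = 335 - 2q_D - 4q_C = 0 gives the reaction function q_C = (335 - 2q_D)/4.
The leader anticipates this reaction. Substituting into P = 439 - 2Q gives P = 543/2 - q_D, so π_D = (543/2 - q_D)q_D - 104q_D.
Maximising: ∂π_D/∂q_D = 335/2 - 2q_D = 0, giving q_D = 335/4.
Then q_C = (335 - 2·(335/4))/4 = 335/8.
Price P = 439 - 2·(1005/8) = 751/4.
Delta's profit: (751/4 - 104)·(335/4) = 7014.0625.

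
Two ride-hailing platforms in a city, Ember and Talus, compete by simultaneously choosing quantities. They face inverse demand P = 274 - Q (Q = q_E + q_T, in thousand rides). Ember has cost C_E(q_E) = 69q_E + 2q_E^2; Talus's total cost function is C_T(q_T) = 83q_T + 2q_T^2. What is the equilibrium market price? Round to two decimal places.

Ember's profit: π_E = (274 - Q)q_E - (69q_E + 2q_E²). Setting ∂π_E/∂q_E = 0: 205 - 6q_E - (q_T) = 0.
Talus's first-order condition: 191 - 6q_T - (q_E) = 0.
Best responses: q_E = (205 - q_T)/6, q_T = (191 - q_E)/6.
Solving the pair: q_E = 1039/35, q_T = 941/35.
Total output Q = 396/7, so price P = 274 - 396/7 = 1522/7.

217.43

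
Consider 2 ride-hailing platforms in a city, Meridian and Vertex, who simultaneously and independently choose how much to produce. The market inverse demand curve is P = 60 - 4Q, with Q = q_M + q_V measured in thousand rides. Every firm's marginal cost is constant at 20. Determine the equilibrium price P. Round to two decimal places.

33.33

Each firm earns π_i = (60 - 4Q)q_i - 20q_i.
Setting ∂π_i/∂q_i = 0 with rivals' quantities fixed: 40 - 8q_i - 4q_j = 0.
By symmetry each firm produces the same amount; substituting q_j = q_i yields q_i = 40/12 = 10/3.
Total output Q = 20/3, so price P = 60 - 4·(20/3) = 100/3.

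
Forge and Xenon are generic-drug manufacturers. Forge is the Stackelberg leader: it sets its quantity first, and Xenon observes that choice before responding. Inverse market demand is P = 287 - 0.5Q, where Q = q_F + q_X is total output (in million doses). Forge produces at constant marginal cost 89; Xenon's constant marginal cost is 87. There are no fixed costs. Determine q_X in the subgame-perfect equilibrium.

Solve by backward induction. Given q_F, the follower Xenon maximises π_X = (287 - (1/2)q_F - (1/2)q_X)q_X - 87q_X.
∂π_X/∂q_X = 200 - (1/2)q_F - q_X = 0 gives the reaction function q_X = (200 - (1/2)q_F).
Forge substitutes q_X(q_F) into its own profit: π_F = q_F(287 - (1/2)q_F - (200 - (1/2)q_F)/2) - 89q_F = (187 - (1/4)q_F)q_F - 89q_F.
The leader's first-order condition 98 - (1/2)q_F = 0 yields q_F = 196.
Then q_X = (200 - (1/2)·196) = 102.

102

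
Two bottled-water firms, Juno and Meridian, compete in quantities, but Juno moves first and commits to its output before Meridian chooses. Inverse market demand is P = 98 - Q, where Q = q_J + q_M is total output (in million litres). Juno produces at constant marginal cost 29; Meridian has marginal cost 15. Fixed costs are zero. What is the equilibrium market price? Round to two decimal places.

42.75

Solve by backward induction. Given q_J, the follower Meridian maximises π_M = (98 - q_J - q_M)q_M - 15q_M.
Follower FOC: 83 - q_J - 2q_M = 0, so q_M(q_J) = (83 - q_J)/2.
Juno substitutes q_M(q_J) into its own profit: π_J = q_J(98 - q_J - (83 - q_J)/2) - 29q_J = (113/2 - (1/2)q_J)q_J - 29q_J.
Leader FOC: 55/2 - q_J = 0, so q_J = 55/2.
Then q_M = (83 - 55/2)/2 = 111/4.
Total output Q = 221/4, so price P = 98 - 221/4 = 171/4.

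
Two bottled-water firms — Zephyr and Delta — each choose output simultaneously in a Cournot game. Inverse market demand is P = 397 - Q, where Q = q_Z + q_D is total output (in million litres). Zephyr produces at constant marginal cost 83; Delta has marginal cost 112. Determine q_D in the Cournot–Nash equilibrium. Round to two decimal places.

85.33

Zephyr's profit: π_Z = (397 - Q)q_Z - (83q_Z). Setting ∂π_Z/∂q_Z = 0: 314 - 2q_Z - (q_D) = 0.
Delta's profit: π_D = (397 - Q)q_D - (112q_D). Setting ∂π_D/∂q_D = 0: 285 - 2q_D - (q_Z) = 0.
So q_Z = (314 - q_D)/2 and q_D = (285 - q_Z)/2.
Solving the pair: q_Z = 343/3, q_D = 256/3.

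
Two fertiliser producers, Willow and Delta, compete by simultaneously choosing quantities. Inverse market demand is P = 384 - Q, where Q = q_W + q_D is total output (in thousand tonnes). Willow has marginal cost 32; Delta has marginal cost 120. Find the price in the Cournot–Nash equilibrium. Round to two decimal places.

178.67

Willow's profit: π_W = (384 - Q)q_W - (32q_W). Setting ∂π_W/∂q_W = 0: 352 - 2q_W - (q_D) = 0.
Delta's first-order condition: 264 - 2q_D - (q_W) = 0.
Best responses: q_W = (352 - q_D)/2, q_D = (264 - q_W)/2.
Substituting one into the other gives q_W = 440/3 and q_D = 176/3.
Total output Q = 616/3, so price P = 384 - 616/3 = 536/3.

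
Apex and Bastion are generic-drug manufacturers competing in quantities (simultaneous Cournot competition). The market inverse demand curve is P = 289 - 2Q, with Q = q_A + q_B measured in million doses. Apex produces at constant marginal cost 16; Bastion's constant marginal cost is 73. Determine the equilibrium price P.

Apex's profit: π_A = (289 - 2Q)q_A - (16q_A). Setting ∂π_A/∂q_A = 0: 273 - 4q_A - 2(q_B) = 0.
Bastion's profit: π_B = (289 - 2Q)q_B - (73q_B). Setting ∂π_B/∂q_B = 0: 216 - 4q_B - 2(q_A) = 0.
Rearranging gives the reaction functions q_A = (273 - 2q_B)/4 and q_B = (216 - 2q_A)/4.
Solving the pair: q_A = 55, q_B = 53/2.
Total output Q = 163/2, so price P = 289 - 2·(163/2) = 126.

126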